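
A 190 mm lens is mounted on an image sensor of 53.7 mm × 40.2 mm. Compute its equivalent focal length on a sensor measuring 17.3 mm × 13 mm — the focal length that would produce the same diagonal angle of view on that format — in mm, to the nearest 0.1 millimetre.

Sensor diagonal = √(53.7² + 40.2²) = √4499.7300 ≈ 67.0800 mm.
Sensor diagonal = √(17.3² + 13²) = √468.2900 ≈ 21.6400 mm.
Equal angle of view means equal diagonal/f ratio, so f₂ = f₁ · (diagonal₂/diagonal₁) = 190 × 21.6400/67.0800.
f₂ = 190 × 0.32260 ≈ 61.294 mm.

61.3 mm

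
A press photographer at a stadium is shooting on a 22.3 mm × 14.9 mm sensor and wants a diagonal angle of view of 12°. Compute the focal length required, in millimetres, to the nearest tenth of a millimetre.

127.6 mm

Sensor diagonal = √(22.3² + 14.9²) = √719.3000 ≈ 26.8198 mm.
From α = 2·arctan(d/2f) we get f = d / (2·tan(α/2)).
With d = 26.8198 mm and α/2 = 6°, tan(α/2) ≈ 0.10510, so f ≈ 26.8198 / 0.21021 ≈ 127.5865 mm.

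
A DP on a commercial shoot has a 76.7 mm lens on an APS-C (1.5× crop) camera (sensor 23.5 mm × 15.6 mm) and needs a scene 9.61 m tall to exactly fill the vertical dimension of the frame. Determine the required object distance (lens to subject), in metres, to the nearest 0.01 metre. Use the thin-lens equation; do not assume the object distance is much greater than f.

W: 9.61 m = 9610 mm.
Magnification m = h/W = dᵢ/dₒ; combined with 1/f = 1/dₒ + 1/dᵢ this gives dₒ = f·(1 + W/h).
dₒ = 76.7 mm × (1 + 9610/15.6) = 76.7 × 617.0256 ≈ 47325.867 mm = 47.3259 m.

47.33 m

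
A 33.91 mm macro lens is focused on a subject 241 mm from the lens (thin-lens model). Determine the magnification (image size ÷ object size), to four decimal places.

0.1637×

Thin lens: 1/f = 1/dₒ + 1/dᵢ → 1/dᵢ = 1/33.91 − 1/241 = 0.0253404 mm⁻¹, so dᵢ ≈ 39.4626 mm.
Magnification m = dᵢ/dₒ = 39.4626/241 ≈ 0.16375.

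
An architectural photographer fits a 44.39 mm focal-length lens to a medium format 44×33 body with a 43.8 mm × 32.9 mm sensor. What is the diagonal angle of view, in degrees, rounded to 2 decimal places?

63.35°

Sensor diagonal = √(43.8² + 32.9²) = √3000.8500 ≈ 54.7800 mm.
Angle of view α = 2·arctan(d/2f) with d = 54.7800 mm and f = 44.39 mm.
d/2f = 0.61703; arctan(0.61703) ≈ 31.6759°, so α ≈ 63.3517°.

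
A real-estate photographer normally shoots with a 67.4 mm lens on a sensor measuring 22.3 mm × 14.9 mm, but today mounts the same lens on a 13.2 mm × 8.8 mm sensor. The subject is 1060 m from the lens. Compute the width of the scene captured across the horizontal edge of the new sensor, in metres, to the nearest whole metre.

208 m

The focal length stays 67.4 mm; the relevant sensor dimension is now w = 13.2 mm. Object distance dₒ = 1060 m = 1.06e+06 mm.
Thin-lens field width W = w·(dₒ − f)/f = 13.2 × (1.06e+06 − 67.4)/67.4 ≈ 207583.239 mm = 207.583 m.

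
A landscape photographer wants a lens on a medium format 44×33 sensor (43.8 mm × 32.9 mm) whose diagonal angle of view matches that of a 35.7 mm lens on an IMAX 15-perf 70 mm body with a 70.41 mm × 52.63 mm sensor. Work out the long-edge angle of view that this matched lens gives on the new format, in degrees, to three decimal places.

Sensor diagonal = √(70.41² + 52.63²) = √7727.4850 ≈ 87.9061 mm.
Sensor diagonal = √(43.8² + 32.9²) = √3000.8500 ≈ 54.7800 mm.
Equal diagonal AOV ⇒ f₂ = f₁ · 54.7800/87.9061 = 35.7 × 0.62317 ≈ 22.2470 mm.
Long-edge AOV on the new format = 2·arctan(43.8 / (2 × 22.2470)) = 2·arctan(0.98440) ≈ 89.0993°.

89.099°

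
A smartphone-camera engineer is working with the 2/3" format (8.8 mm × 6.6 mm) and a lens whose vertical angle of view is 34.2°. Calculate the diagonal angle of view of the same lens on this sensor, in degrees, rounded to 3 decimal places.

From the vertical AOV: f = 6.6 / (2·tan(17.1°)) = 6.6 / 0.61528 ≈ 10.7268 mm.
Sensor diagonal = √(8.8² + 6.6²) = √121.0000 ≈ 11.0000 mm.
Diagonal AOV = 2·arctan(11.0000 / (2 × 10.7268)) = 2·arctan(0.51273) ≈ 54.2915°.

54.291°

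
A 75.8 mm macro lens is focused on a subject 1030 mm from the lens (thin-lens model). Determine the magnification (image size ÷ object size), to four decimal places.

Thin lens: 1/f = 1/dₒ + 1/dᵢ → 1/dᵢ = 1/75.8 − 1/1030 = 0.0122217 mm⁻¹, so dᵢ ≈ 81.8214 mm.
Magnification m = dᵢ/dₒ = 81.8214/1030 ≈ 0.07944.

0.0794×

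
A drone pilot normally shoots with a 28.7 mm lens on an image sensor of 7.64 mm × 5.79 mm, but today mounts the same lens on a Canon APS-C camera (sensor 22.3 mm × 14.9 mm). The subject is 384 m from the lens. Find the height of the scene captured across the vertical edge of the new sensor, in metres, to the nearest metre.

The focal length stays 28.7 mm; the relevant sensor dimension is now h = 14.9 mm. Object distance dₒ = 384 m = 384000 mm.
Thin-lens field height W = h·(dₒ − f)/f = 14.9 × (384000 − 28.7)/28.7 ≈ 199343.985 mm = 199.344 m.

199 m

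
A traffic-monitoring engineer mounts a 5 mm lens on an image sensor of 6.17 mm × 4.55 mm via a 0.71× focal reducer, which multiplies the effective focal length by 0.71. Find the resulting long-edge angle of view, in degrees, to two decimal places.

81.98°

Effective focal length f = 5 × 0.71 = 3.55 mm.
α = 2·arctan(6.17 / (2 × 3.55)) = 2·arctan(0.86901) ≈ 81.9822°.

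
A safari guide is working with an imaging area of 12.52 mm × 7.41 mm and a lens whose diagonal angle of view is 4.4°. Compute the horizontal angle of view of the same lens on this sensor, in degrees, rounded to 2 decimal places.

Sensor diagonal = √(12.52² + 7.41²) = √211.6585 ≈ 14.5485 mm.
From the diagonal AOV: f = 14.5485 / (2·tan(2.2°)) = 14.5485 / 0.07683 ≈ 189.3539 mm.
Horizontal AOV = 2·arctan(12.52 / (2 × 189.3539)) = 2·arctan(0.03306) ≈ 3.7870°.

3.79°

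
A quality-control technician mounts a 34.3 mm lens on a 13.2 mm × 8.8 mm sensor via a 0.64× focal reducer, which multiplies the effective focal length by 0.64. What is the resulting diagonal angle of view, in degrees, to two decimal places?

39.73°

Effective focal length f = 34.3 × 0.64 = 21.952 mm.
Sensor diagonal = √(13.2² + 8.8²) = √251.6800 ≈ 15.8644 mm.
α = 2·arctan(15.864 / (2 × 21.952)) = 2·arctan(0.36134) ≈ 39.7340°.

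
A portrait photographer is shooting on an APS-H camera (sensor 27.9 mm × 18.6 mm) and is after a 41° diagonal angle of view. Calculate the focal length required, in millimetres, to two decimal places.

Sensor diagonal = √(27.9² + 18.6²) = √1124.3700 ≈ 33.5316 mm.
From α = 2·arctan(d/2f) we get f = d / (2·tan(α/2)).
With d = 33.5316 mm and α/2 = 20.5°, tan(α/2) ≈ 0.37388, so f ≈ 33.5316 / 0.74777 ≈ 44.8422 mm.

44.84 mm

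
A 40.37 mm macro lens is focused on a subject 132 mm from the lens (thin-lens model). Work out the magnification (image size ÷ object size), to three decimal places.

0.441×

Thin lens: 1/f = 1/dₒ + 1/dᵢ → 1/dᵢ = 1/40.37 − 1/132 = 0.0171951 mm⁻¹, so dᵢ ≈ 58.1561 mm.
Magnification m = dᵢ/dₒ = 58.1561/132 ≈ 0.44058.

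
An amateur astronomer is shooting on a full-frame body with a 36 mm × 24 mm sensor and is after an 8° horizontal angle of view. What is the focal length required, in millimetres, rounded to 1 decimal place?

257.4 mm

From α = 2·arctan(w/2f) we get f = w / (2·tan(α/2)).
With w = 36 mm and α/2 = 4°, tan(α/2) ≈ 0.06993, so f ≈ 36 / 0.13985 ≈ 257.4120 mm.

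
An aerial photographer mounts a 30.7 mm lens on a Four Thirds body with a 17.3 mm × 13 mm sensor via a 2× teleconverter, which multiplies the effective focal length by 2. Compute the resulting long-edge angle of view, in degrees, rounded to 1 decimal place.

Effective focal length f = 30.7 × 2 = 61.4 mm.
α = 2·arctan(17.3 / (2 × 61.4)) = 2·arctan(0.14088) ≈ 16.0381°.

16.0°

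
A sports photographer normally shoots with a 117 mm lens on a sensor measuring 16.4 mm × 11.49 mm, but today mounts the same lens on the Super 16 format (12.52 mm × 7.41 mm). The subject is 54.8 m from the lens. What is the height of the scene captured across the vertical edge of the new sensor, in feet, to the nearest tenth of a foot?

The focal length stays 117 mm; the relevant sensor dimension is now h = 7.41 mm. Object distance dₒ = 54.8 m = 54800 mm.
Thin-lens field height W = h·(dₒ − f)/f = 7.41 × (54800 − 117)/117 ≈ 3463.257 mm = 3463.257/304.8 ft = 11.3624 ft.

11.4 ft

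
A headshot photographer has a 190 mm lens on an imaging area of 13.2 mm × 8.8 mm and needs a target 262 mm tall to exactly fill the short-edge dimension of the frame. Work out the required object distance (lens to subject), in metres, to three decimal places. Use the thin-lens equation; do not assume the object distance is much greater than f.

5.847 m

Magnification m = h/W = dᵢ/dₒ; combined with 1/f = 1/dₒ + 1/dᵢ this gives dₒ = f·(1 + W/h).
dₒ = 190 mm × (1 + 262/8.8) = 190 × 30.7727 ≈ 5846.818 mm = 5.84682 m.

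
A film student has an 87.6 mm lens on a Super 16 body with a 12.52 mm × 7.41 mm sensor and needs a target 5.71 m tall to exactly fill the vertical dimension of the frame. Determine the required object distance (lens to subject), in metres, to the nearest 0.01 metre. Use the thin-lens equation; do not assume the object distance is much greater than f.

W: 5.71 m = 5710 mm.
Magnification m = h/W = dᵢ/dₒ; combined with 1/f = 1/dₒ + 1/dᵢ this gives dₒ = f·(1 + W/h).
dₒ = 87.6 mm × (1 + 5710/7.41) = 87.6 × 771.5803 ≈ 67590.434 mm = 67.5904 m.

67.59 m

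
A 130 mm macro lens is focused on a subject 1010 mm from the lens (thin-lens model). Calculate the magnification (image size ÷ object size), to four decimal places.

Thin lens: 1/f = 1/dₒ + 1/dᵢ → 1/dᵢ = 1/130 − 1/1010 = 0.0067022 mm⁻¹, so dᵢ ≈ 149.2045 mm.
Magnification m = dᵢ/dₒ = 149.2045/1010 ≈ 0.14773.

0.1477×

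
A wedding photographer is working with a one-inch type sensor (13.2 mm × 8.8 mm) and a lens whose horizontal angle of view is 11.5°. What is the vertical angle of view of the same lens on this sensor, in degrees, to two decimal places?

From the horizontal AOV: f = 13.2 / (2·tan(5.75°)) = 13.2 / 0.20139 ≈ 65.5447 mm.
Vertical AOV = 2·arctan(8.8 / (2 × 65.5447)) = 2·arctan(0.06713) ≈ 7.6810°.

7.68°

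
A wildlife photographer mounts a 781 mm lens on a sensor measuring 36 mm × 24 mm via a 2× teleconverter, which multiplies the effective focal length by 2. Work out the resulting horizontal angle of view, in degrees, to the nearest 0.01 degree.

Effective focal length f = 781 × 2 = 1562 mm.
α = 2·arctan(36 / (2 × 1562)) = 2·arctan(0.01152) ≈ 1.3205°.

1.32°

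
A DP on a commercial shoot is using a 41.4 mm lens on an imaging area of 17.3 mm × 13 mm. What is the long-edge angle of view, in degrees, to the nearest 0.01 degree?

Angle of view α = 2·arctan(w/2f) with w = 17.3 mm and f = 41.4 mm.
w/2f = 0.20894; arctan(0.20894) ≈ 11.8014°, so α ≈ 23.6029°.

23.60°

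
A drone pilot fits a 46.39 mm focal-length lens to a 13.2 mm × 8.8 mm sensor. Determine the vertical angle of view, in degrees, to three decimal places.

Angle of view α = 2·arctan(h/2f) with h = 8.8 mm and f = 46.39 mm.
h/2f = 0.09485; arctan(0.09485) ≈ 5.4182°, so α ≈ 10.8364°.

10.836°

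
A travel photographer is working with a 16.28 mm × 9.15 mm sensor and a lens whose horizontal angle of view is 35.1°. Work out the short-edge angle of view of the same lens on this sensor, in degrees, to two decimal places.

20.16°

From the horizontal AOV: f = 16.28 / (2·tan(17.55°)) = 16.28 / 0.63252 ≈ 25.7384 mm.
Short-edge AOV = 2·arctan(9.15 / (2 × 25.7384)) = 2·arctan(0.17775) ≈ 20.1581°.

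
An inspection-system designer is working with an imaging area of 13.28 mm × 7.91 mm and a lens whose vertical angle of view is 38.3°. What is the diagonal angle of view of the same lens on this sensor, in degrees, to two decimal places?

68.32°

From the vertical AOV: f = 7.91 / (2·tan(19.15°)) = 7.91 / 0.69452 ≈ 11.3892 mm.
Sensor diagonal = √(13.28² + 7.91²) = √238.9265 ≈ 15.4572 mm.
Diagonal AOV = 2·arctan(15.4572 / (2 × 11.3892)) = 2·arctan(0.67859) ≈ 68.3210°.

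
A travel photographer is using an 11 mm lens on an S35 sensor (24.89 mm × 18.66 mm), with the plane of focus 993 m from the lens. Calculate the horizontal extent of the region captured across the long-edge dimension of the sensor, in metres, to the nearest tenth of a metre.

2246.9 m

dₒ: 993 m = 993000 mm.
Similar triangles through the lens centre give W/dₒ = w/dᵢ; with 1/f = 1/dₒ + 1/dᵢ this gives W = w·(dₒ − f)/f.
W = 24.89 mm × (993000 − 11) / 11 = 24.89 × 90271.7273 ≈ 2246863.292 mm = 2246.86 m.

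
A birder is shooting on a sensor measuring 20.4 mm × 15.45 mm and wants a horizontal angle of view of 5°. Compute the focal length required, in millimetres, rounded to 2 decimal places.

From α = 2·arctan(w/2f) we get f = w / (2·tan(α/2)).
With w = 20.4 mm and α/2 = 2.5°, tan(α/2) ≈ 0.04366, so f ≈ 20.4 / 0.08732 ≈ 233.6184 mm.

233.62 mm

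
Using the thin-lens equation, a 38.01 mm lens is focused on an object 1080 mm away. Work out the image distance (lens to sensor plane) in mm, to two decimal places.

1/dᵢ = 1/f − 1/dₒ = 1/38.01 − 1/1080 = 0.0253829 mm⁻¹.
dᵢ = 1/0.0253829 ≈ 39.3965 mm.

39.40 mm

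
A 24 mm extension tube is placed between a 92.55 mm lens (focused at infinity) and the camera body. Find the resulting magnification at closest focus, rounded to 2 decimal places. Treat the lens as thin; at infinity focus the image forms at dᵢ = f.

The tube moves the image plane from f to f + e, so dᵢ = 92.55 + 24 = 116.55 mm. Focus is achieved when 1/f = 1/dₒ + 1/dᵢ, giving dₒ = 1/(1/f − 1/(f+e)).
Magnification m = dᵢ/dₒ = (f+e)·(1/f − 1/(f+e)) = e/f = 24/92.55 ≈ 0.2593.

0.26×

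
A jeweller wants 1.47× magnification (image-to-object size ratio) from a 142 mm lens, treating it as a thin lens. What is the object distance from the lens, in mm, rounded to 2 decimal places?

238.60 mm

With m = dᵢ/dₒ and 1/f = 1/dₒ + 1/dᵢ, substituting dᵢ = m·dₒ gives 1/f = (1 + 1/m)/dₒ, hence dₒ = f·(1 + 1/m).
dₒ = 142 × (1 + 1/1.47) = 142 × 1.68027 ≈ 238.599 mm.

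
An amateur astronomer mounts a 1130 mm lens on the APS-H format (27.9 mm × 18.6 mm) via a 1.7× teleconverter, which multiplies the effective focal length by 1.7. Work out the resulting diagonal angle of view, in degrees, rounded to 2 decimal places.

Effective focal length f = 1130 × 1.7 = 1921 mm.
Sensor diagonal = √(27.9² + 18.6²) = √1124.3700 ≈ 33.5316 mm.
α = 2·arctan(33.532 / (2 × 1921)) = 2·arctan(0.00873) ≈ 1.0001°.

1.00°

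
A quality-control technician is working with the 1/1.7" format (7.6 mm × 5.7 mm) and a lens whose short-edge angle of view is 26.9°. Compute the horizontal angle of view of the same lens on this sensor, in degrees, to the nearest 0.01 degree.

From the short-edge AOV: f = 5.7 / (2·tan(13.45°)) = 5.7 / 0.47831 ≈ 11.9169 mm.
Horizontal AOV = 2·arctan(7.6 / (2 × 11.9169)) = 2·arctan(0.31887) ≈ 35.3723°.

35.37°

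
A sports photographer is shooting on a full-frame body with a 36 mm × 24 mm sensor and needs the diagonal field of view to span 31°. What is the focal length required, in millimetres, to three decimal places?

Sensor diagonal = √(36² + 24²) = √1872.0000 ≈ 43.2666 mm.
From α = 2·arctan(d/2f) we get f = d / (2·tan(α/2)).
With d = 43.2666 mm and α/2 = 15.5°, tan(α/2) ≈ 0.27732, so f ≈ 43.2666 / 0.55465 ≈ 78.0072 mm.

78.007 mm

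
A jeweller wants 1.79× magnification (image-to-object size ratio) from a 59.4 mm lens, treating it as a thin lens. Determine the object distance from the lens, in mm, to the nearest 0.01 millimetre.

92.58 mm

With m = dᵢ/dₒ and 1/f = 1/dₒ + 1/dᵢ, substituting dᵢ = m·dₒ gives 1/f = (1 + 1/m)/dₒ, hence dₒ = f·(1 + 1/m).
dₒ = 59.4 × (1 + 1/1.79) = 59.4 × 1.55866 ≈ 92.584 mm.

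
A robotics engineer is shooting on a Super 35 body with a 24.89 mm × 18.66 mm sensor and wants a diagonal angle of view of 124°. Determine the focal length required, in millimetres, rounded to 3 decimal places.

8.270 mm

Sensor diagonal = √(24.89² + 18.66²) = √967.7077 ≈ 31.1080 mm.
From α = 2·arctan(d/2f) we get f = d / (2·tan(α/2)).
With d = 31.1080 mm and α/2 = 62°, tan(α/2) ≈ 1.88073, so f ≈ 31.1080 / 3.76145 ≈ 8.2702 mm.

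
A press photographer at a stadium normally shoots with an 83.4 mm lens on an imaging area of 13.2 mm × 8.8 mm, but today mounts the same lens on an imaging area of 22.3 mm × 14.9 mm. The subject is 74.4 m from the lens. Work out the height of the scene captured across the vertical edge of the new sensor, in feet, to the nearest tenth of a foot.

The focal length stays 83.4 mm; the relevant sensor dimension is now h = 14.9 mm. Object distance dₒ = 74.4 m = 74400 mm.
Thin-lens field height W = h·(dₒ − f)/f = 14.9 × (74400 − 83.4)/83.4 ≈ 13277.186 mm = 13277.186/304.8 ft = 43.5603 ft.

43.6 ft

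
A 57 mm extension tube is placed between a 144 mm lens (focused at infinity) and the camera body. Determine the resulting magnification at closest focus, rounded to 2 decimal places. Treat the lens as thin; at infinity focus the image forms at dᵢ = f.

0.40×

The tube moves the image plane from f to f + e, so dᵢ = 144 + 57 = 201 mm. Focus is achieved when 1/f = 1/dₒ + 1/dᵢ, giving dₒ = 1/(1/f − 1/(f+e)).
Magnification m = dᵢ/dₒ = (f+e)·(1/f − 1/(f+e)) = e/f = 57/144 ≈ 0.3958.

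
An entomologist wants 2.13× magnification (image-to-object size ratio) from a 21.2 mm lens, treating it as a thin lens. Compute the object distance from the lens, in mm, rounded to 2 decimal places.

With m = dᵢ/dₒ and 1/f = 1/dₒ + 1/dᵢ, substituting dᵢ = m·dₒ gives 1/f = (1 + 1/m)/dₒ, hence dₒ = f·(1 + 1/m).
dₒ = 21.2 × (1 + 1/2.13) = 21.2 × 1.46948 ≈ 31.153 mm.

31.15 mm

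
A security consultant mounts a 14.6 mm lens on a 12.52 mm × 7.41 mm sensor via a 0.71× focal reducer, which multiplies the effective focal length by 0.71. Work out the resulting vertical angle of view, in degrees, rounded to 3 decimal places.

39.336°

Effective focal length f = 14.6 × 0.71 = 10.366 mm.
α = 2·arctan(7.41 / (2 × 10.366)) = 2·arctan(0.35742) ≈ 39.3357°.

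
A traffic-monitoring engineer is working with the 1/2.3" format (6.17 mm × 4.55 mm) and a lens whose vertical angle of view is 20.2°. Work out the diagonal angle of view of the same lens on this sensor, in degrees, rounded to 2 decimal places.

From the vertical AOV: f = 4.55 / (2·tan(10.1°)) = 4.55 / 0.35625 ≈ 12.7718 mm.
Sensor diagonal = √(6.17² + 4.55²) = √58.7714 ≈ 7.6663 mm.
Diagonal AOV = 2·arctan(7.6663 / (2 × 12.7718)) = 2·arctan(0.30012) ≈ 33.4116°.

33.41°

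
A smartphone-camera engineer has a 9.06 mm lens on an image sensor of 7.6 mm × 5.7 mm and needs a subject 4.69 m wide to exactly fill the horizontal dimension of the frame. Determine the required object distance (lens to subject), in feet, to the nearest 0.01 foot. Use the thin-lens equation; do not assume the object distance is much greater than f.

18.37 ft

W: 4.69 m = 4690 mm.
Magnification m = w/W = dᵢ/dₒ; combined with 1/f = 1/dₒ + 1/dᵢ this gives dₒ = f·(1 + W/w).
dₒ = 9.06 mm × (1 + 4690/7.6) = 9.06 × 618.1053 ≈ 5600.034 mm = 5600.034/304.8 ft = 18.3728 ft.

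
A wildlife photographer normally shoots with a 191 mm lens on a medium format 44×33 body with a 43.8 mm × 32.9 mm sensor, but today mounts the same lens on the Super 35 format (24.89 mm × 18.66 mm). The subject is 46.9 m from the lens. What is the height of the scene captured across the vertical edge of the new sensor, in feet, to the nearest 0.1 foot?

The focal length stays 191 mm; the relevant sensor dimension is now h = 18.66 mm. Object distance dₒ = 46.9 m = 46900 mm.
Thin-lens field height W = h·(dₒ − f)/f = 18.66 × (46900 − 191)/191 ≈ 4563.298 mm = 4563.298/304.8 ft = 14.9715 ft.

15.0 ft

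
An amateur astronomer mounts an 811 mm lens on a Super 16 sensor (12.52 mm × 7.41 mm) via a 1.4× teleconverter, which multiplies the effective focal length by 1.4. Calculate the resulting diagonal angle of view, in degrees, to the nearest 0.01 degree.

0.73°

Effective focal length f = 811 × 1.4 = 1135.4 mm.
Sensor diagonal = √(12.52² + 7.41²) = √211.6585 ≈ 14.5485 mm.
α = 2·arctan(14.548 / (2 × 1135.4)) = 2·arctan(0.00641) ≈ 0.7342°.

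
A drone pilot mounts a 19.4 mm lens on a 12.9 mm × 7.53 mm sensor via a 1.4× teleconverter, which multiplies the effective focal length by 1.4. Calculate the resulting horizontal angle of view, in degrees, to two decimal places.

Effective focal length f = 19.4 × 1.4 = 27.16 mm.
α = 2·arctan(12.9 / (2 × 27.16)) = 2·arctan(0.23748) ≈ 26.7184°.

26.72°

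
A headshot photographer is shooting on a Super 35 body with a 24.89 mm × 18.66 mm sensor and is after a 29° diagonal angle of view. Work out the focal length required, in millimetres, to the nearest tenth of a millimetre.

Sensor diagonal = √(24.89² + 18.66²) = √967.7077 ≈ 31.1080 mm.
From α = 2·arctan(d/2f) we get f = d / (2·tan(α/2)).
With d = 31.1080 mm and α/2 = 14.5°, tan(α/2) ≈ 0.25862, so f ≈ 31.1080 / 0.51724 ≈ 60.1429 mm.

60.1 mm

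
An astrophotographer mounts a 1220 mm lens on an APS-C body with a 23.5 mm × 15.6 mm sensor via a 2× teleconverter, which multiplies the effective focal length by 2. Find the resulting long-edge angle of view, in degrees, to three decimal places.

0.552°

Effective focal length f = 1220 × 2 = 2440 mm.
α = 2·arctan(23.5 / (2 × 2440)) = 2·arctan(0.00482) ≈ 0.5518°.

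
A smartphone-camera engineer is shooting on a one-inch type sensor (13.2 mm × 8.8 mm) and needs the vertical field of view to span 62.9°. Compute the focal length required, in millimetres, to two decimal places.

From α = 2·arctan(h/2f) we get f = h / (2·tan(α/2)).
With h = 8.8 mm and α/2 = 31.45°, tan(α/2) ≈ 0.61160, so f ≈ 8.8 / 1.22320 ≈ 7.1942 mm.

7.19 mm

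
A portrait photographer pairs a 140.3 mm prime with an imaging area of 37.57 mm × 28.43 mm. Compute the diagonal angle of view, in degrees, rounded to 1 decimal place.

Sensor diagonal = √(37.57² + 28.43²) = √2219.7698 ≈ 47.1144 mm.
Angle of view α = 2·arctan(d/2f) with d = 47.1144 mm and f = 140.3 mm.
d/2f = 0.16791; arctan(0.16791) ≈ 9.5314°, so α ≈ 19.0628°.

19.1°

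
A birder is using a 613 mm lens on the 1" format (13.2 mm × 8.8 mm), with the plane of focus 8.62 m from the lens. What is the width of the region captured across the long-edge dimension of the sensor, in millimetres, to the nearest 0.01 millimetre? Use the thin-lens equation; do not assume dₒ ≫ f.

dₒ: 8.62 m = 8620 mm.
Similar triangles through the lens centre give W/dₒ = w/dᵢ; with 1/f = 1/dₒ + 1/dᵢ this gives W = w·(dₒ − f)/f.
W = 13.2 mm × (8620 − 613) / 613 = 13.2 × 13.0620 ≈ 172.418 mm.

172.42 mm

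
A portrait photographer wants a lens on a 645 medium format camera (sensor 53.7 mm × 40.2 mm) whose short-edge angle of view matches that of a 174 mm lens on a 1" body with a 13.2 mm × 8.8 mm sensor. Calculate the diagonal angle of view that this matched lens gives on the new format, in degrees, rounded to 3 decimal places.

4.832°

Equal short-edge AOV ⇒ f₂ = f₁ · 40.2/8.8 = 174 × 4.56818 ≈ 794.8636 mm.
Sensor diagonal = √(53.7² + 40.2²) = √4499.7300 ≈ 67.0800 mm.
Diagonal AOV on the new format = 2·arctan(67.0800 / (2 × 794.8636)) = 2·arctan(0.04220) ≈ 4.8324°.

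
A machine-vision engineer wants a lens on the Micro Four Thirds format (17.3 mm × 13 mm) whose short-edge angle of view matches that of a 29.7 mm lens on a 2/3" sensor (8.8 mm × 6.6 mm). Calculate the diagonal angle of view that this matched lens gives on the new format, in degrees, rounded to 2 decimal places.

20.96°

Equal short-edge AOV ⇒ f₂ = f₁ · 13/6.6 = 29.7 × 1.96970 ≈ 58.5000 mm.
Sensor diagonal = √(17.3² + 13²) = √468.2900 ≈ 21.6400 mm.
Diagonal AOV on the new format = 2·arctan(21.6400 / (2 × 58.5000)) = 2·arctan(0.18496) ≈ 20.9577°.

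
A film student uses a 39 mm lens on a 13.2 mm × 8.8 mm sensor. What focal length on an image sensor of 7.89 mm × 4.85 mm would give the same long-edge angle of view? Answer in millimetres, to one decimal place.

Equal angle of view means equal width/f ratio, so f₂ = f₁ · (width₂/width₁) = 39 × 7.89/13.2.
f₂ = 39 × 0.59773 ≈ 23.311 mm.

23.3 mm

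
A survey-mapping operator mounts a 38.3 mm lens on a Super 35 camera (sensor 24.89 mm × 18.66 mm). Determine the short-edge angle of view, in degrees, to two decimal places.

Angle of view α = 2·arctan(h/2f) with h = 18.66 mm and f = 38.3 mm.
h/2f = 0.24360; arctan(0.24360) ≈ 13.6908°, so α ≈ 27.3815°.

27.38°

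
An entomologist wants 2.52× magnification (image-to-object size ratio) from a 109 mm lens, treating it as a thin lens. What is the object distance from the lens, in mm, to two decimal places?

152.25 mm

With m = dᵢ/dₒ and 1/f = 1/dₒ + 1/dᵢ, substituting dᵢ = m·dₒ gives 1/f = (1 + 1/m)/dₒ, hence dₒ = f·(1 + 1/m).
dₒ = 109 × (1 + 1/2.52) = 109 × 1.39683 ≈ 152.254 mm.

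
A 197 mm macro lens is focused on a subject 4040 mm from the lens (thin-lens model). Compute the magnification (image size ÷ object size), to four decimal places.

0.0513×

Thin lens: 1/f = 1/dₒ + 1/dᵢ → 1/dᵢ = 1/197 − 1/4040 = 0.0048286 mm⁻¹, so dᵢ ≈ 207.0986 mm.
Magnification m = dᵢ/dₒ = 207.0986/4040 ≈ 0.05126.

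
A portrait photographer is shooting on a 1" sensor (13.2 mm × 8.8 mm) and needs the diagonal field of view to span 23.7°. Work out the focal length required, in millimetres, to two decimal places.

Sensor diagonal = √(13.2² + 8.8²) = √251.6800 ≈ 15.8644 mm.
From α = 2·arctan(d/2f) we get f = d / (2·tan(α/2)).
With d = 15.8644 mm and α/2 = 11.85°, tan(α/2) ≈ 0.20982, so f ≈ 15.8644 / 0.41964 ≈ 37.8045 mm.

37.80 mm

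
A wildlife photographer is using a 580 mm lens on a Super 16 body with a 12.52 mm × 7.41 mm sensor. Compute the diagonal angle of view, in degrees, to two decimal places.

Sensor diagonal = √(12.52² + 7.41²) = √211.6585 ≈ 14.5485 mm.
Angle of view α = 2·arctan(d/2f) with d = 14.5485 mm and f = 580 mm.
d/2f = 0.01254; arctan(0.01254) ≈ 0.7186°, so α ≈ 1.4371°.

1.44°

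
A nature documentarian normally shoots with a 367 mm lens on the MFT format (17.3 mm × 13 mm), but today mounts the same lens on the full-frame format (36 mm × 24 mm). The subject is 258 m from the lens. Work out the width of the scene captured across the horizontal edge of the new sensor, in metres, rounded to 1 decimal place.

25.3 m

The focal length stays 367 mm; the relevant sensor dimension is now w = 36 mm. Object distance dₒ = 258 m = 258000 mm.
Thin-lens field width W = w·(dₒ − f)/f = 36 × (258000 − 367)/367 ≈ 25271.902 mm = 25.2719 m.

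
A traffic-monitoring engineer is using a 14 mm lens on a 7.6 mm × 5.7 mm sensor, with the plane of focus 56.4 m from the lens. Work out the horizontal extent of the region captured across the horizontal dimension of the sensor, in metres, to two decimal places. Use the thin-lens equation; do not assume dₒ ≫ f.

30.61 m

dₒ: 56.4 m = 56400 mm.
Similar triangles through the lens centre give W/dₒ = w/dᵢ; with 1/f = 1/dₒ + 1/dᵢ this gives W = w·(dₒ − f)/f.
W = 7.6 mm × (56400 − 14) / 14 = 7.6 × 4027.5714 ≈ 30609.543 mm = 30.6095 m.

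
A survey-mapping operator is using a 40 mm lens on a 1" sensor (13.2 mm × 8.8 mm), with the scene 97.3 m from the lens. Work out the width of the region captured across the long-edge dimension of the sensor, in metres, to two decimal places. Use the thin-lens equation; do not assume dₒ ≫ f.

32.10 m

dₒ: 97.3 m = 97300 mm.
Similar triangles through the lens centre give W/dₒ = w/dᵢ; with 1/f = 1/dₒ + 1/dᵢ this gives W = w·(dₒ − f)/f.
W = 13.2 mm × (97300 − 40) / 40 = 13.2 × 2431.5000 ≈ 32095.800 mm = 32.0958 m.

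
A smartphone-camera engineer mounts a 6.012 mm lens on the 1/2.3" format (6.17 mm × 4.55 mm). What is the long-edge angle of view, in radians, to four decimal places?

0.9482 rad

Angle of view α = 2·arctan(w/2f) with w = 6.17 mm and f = 6.012 mm.
w/2f = 0.51314; arctan(0.51314) ≈ 0.4741 rad, so α ≈ 0.9482 rad.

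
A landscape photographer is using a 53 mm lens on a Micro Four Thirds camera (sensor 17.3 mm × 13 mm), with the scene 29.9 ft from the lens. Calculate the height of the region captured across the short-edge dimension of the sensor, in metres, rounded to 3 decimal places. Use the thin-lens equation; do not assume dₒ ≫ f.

dₒ: 29.9 ft × 304.8 mm/ft = 9113.52 mm.
Similar triangles through the lens centre give W/dₒ = h/dᵢ; with 1/f = 1/dₒ + 1/dᵢ this gives W = h·(dₒ − f)/f.
W = 13 mm × (9113.52 − 53) / 53 = 13 × 170.9532 ≈ 2222.392 mm = 2.22239 m.

2.222 m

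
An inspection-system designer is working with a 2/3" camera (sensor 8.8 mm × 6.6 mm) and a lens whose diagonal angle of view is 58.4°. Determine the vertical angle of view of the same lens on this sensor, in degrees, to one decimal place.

37.1°

Sensor diagonal = √(8.8² + 6.6²) = √121.0000 ≈ 11.0000 mm.
From the diagonal AOV: f = 11.0000 / (2·tan(29.2°)) = 11.0000 / 1.11776 ≈ 9.8411 mm.
Vertical AOV = 2·arctan(6.6 / (2 × 9.8411)) = 2·arctan(0.33533) ≈ 37.0756°.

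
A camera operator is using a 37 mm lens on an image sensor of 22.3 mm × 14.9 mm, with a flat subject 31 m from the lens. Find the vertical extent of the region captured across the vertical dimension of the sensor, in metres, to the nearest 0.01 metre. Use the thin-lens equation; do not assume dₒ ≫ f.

12.47 m

dₒ: 31 m = 31000 mm.
Similar triangles through the lens centre give W/dₒ = h/dᵢ; with 1/f = 1/dₒ + 1/dᵢ this gives W = h·(dₒ − f)/f.
W = 14.9 mm × (31000 − 37) / 37 = 14.9 × 836.8378 ≈ 12468.884 mm = 12.4689 m.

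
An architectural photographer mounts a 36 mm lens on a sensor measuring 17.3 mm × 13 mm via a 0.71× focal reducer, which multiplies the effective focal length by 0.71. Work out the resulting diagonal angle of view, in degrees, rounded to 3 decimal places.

Effective focal length f = 36 × 0.71 = 25.56 mm.
Sensor diagonal = √(17.3² + 13²) = √468.2900 ≈ 21.6400 mm.
α = 2·arctan(21.640 / (2 × 25.56)) = 2·arctan(0.42332) ≈ 45.8876°.

45.888°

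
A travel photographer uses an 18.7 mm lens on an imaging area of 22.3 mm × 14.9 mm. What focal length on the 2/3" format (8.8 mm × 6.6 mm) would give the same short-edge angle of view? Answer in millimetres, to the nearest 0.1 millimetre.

Equal angle of view means equal height/f ratio, so f₂ = f₁ · (height₂/height₁) = 18.7 × 6.6/14.9.
f₂ = 18.7 × 0.44295 ≈ 8.283 mm.

8.3 mm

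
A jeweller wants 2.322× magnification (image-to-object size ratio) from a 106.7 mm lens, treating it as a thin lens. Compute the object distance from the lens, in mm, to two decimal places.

With m = dᵢ/dₒ and 1/f = 1/dₒ + 1/dᵢ, substituting dᵢ = m·dₒ gives 1/f = (1 + 1/m)/dₒ, hence dₒ = f·(1 + 1/m).
dₒ = 106.7 × (1 + 1/2.322) = 106.7 × 1.43066 ≈ 152.652 mm.

152.65 mm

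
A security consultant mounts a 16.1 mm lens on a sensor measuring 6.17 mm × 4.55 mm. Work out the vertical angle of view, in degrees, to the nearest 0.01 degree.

16.09°

Angle of view α = 2·arctan(h/2f) with h = 4.55 mm and f = 16.1 mm.
h/2f = 0.14130; arctan(0.14130) ≈ 8.0429°, so α ≈ 16.0858°.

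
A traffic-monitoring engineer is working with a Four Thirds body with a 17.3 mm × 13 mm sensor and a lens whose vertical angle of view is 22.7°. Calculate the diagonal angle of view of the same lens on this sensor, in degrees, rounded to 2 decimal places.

36.95°

From the vertical AOV: f = 13 / (2·tan(11.35°)) = 13 / 0.40145 ≈ 32.3822 mm.
Sensor diagonal = √(17.3² + 13²) = √468.2900 ≈ 21.6400 mm.
Diagonal AOV = 2·arctan(21.6400 / (2 × 32.3822)) = 2·arctan(0.33413) ≈ 36.9525°.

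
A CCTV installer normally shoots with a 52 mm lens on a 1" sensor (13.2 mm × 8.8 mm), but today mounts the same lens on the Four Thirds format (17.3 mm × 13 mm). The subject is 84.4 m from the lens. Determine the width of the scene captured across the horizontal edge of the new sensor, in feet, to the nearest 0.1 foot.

92.1 ft

The focal length stays 52 mm; the relevant sensor dimension is now w = 17.3 mm. Object distance dₒ = 84.4 m = 84400 mm.
Thin-lens field width W = w·(dₒ − f)/f = 17.3 × (84400 − 52)/52 ≈ 28061.931 mm = 28061.931/304.8 ft = 92.0667 ft.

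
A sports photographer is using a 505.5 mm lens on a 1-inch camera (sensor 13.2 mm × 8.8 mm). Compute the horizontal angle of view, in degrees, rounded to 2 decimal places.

1.50°

Angle of view α = 2·arctan(w/2f) with w = 13.2 mm and f = 505.5 mm.
w/2f = 0.01306; arctan(0.01306) ≈ 0.7480°, so α ≈ 1.4961°.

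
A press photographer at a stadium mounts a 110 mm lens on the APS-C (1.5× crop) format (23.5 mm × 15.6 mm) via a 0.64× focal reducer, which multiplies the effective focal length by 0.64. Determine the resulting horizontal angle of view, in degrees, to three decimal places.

18.951°

Effective focal length f = 110 × 0.64 = 70.4 mm.
α = 2·arctan(23.5 / (2 × 70.4)) = 2·arctan(0.16690) ≈ 18.9510°.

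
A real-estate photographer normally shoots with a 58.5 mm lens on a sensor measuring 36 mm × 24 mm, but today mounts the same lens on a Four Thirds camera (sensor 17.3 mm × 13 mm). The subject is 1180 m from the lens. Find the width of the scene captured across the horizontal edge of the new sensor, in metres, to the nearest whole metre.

349 m

The focal length stays 58.5 mm; the relevant sensor dimension is now w = 17.3 mm. Object distance dₒ = 1180 m = 1.18e+06 mm.
Thin-lens field width W = w·(dₒ − f)/f = 17.3 × (1.18e+06 − 58.5)/58.5 ≈ 348939.965 mm = 348.94 m.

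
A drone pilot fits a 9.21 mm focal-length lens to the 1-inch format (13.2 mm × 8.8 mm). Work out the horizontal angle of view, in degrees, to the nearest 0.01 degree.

71.25°

Angle of view α = 2·arctan(w/2f) with w = 13.2 mm and f = 9.21 mm.
w/2f = 0.71661; arctan(0.71661) ≈ 35.6259°, so α ≈ 71.2517°.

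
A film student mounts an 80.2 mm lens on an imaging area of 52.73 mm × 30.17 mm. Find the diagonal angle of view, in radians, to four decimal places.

0.7241 rad

Sensor diagonal = √(52.73² + 30.17²) = √3690.6818 ≈ 60.7510 mm.
Angle of view α = 2·arctan(d/2f) with d = 60.7510 mm and f = 80.2 mm.
d/2f = 0.37875; arctan(0.37875) ≈ 0.3621 rad, so α ≈ 0.7241 rad.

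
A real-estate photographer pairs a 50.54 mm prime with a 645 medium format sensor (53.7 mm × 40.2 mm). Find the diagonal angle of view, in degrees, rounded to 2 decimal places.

Sensor diagonal = √(53.7² + 40.2²) = √4499.7300 ≈ 67.0800 mm.
Angle of view α = 2·arctan(d/2f) with d = 67.0800 mm and f = 50.54 mm.
d/2f = 0.66363; arctan(0.66363) ≈ 33.5696°, so α ≈ 67.1391°.

67.14°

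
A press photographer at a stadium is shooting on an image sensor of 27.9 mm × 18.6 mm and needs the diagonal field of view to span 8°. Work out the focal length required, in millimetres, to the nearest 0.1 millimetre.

239.8 mm

Sensor diagonal = √(27.9² + 18.6²) = √1124.3700 ≈ 33.5316 mm.
From α = 2·arctan(d/2f) we get f = d / (2·tan(α/2)).
With d = 33.5316 mm and α/2 = 4°, tan(α/2) ≈ 0.06993, so f ≈ 33.5316 / 0.13985 ≈ 239.7623 mm.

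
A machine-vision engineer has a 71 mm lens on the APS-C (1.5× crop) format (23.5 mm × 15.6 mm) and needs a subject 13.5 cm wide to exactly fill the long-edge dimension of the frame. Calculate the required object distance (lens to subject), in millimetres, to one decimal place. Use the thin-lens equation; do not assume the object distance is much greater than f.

478.9 mm

W: 13.5 cm = 135 mm.
Magnification m = w/W = dᵢ/dₒ; combined with 1/f = 1/dₒ + 1/dᵢ this gives dₒ = f·(1 + W/w).
dₒ = 71 mm × (1 + 135/23.5) = 71 × 6.7447 ≈ 478.872 mm.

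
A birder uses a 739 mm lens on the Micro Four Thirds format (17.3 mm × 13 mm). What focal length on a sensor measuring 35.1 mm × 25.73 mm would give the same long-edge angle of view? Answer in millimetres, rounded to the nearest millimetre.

1499 mm

Equal angle of view means equal width/f ratio, so f₂ = f₁ · (width₂/width₁) = 739 × 35.1/17.3.
f₂ = 739 × 2.02890 ≈ 1499.358 mm.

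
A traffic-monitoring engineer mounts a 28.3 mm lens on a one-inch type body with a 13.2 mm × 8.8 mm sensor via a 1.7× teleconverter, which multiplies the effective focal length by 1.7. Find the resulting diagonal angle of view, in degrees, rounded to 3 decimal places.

Effective focal length f = 28.3 × 1.7 = 48.11 mm.
Sensor diagonal = √(13.2² + 8.8²) = √251.6800 ≈ 15.8644 mm.
α = 2·arctan(15.864 / (2 × 48.11)) = 2·arctan(0.16488) ≈ 18.7250°.

18.725°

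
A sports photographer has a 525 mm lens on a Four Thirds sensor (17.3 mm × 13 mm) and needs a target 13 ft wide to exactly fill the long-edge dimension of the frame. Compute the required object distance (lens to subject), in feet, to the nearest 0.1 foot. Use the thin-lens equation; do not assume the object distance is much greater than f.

W: 13 ft × 304.8 mm/ft = 3962.40 mm.
Magnification m = w/W = dᵢ/dₒ; combined with 1/f = 1/dₒ + 1/dᵢ this gives dₒ = f·(1 + W/w).
dₒ = 525 mm × (1 + 3962.4/17.3) = 525 × 230.0405 ≈ 120771.239 mm = 120771.239/304.8 ft = 396.231 ft.

396.2 ft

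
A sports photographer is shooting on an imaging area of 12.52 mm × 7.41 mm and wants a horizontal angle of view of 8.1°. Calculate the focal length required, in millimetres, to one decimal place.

From α = 2·arctan(w/2f) we get f = w / (2·tan(α/2)).
With w = 12.52 mm and α/2 = 4.05°, tan(α/2) ≈ 0.07080, so f ≈ 12.52 / 0.14161 ≈ 88.4133 mm.

88.4 mm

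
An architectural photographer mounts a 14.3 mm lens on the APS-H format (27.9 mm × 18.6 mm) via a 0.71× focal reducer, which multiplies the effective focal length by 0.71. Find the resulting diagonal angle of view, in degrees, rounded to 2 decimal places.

117.60°

Effective focal length f = 14.3 × 0.71 = 10.153 mm.
Sensor diagonal = √(27.9² + 18.6²) = √1124.3700 ≈ 33.5316 mm.
α = 2·arctan(33.532 / (2 × 10.153)) = 2·arctan(1.65132) ≈ 117.6037°.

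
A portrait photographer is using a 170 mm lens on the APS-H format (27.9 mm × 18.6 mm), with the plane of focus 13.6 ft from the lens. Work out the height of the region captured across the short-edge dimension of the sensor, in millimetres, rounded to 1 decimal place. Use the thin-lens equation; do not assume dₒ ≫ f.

dₒ: 13.6 ft × 304.8 mm/ft = 4145.28 mm.
Similar triangles through the lens centre give W/dₒ = h/dᵢ; with 1/f = 1/dₒ + 1/dᵢ this gives W = h·(dₒ − f)/f.
W = 18.6 mm × (4145.28 − 170) / 170 = 18.6 × 23.3840 ≈ 434.942 mm.

434.9 mm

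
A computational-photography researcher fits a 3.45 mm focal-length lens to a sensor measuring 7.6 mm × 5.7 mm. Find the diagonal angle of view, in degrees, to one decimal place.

Sensor diagonal = √(7.6² + 5.7²) = √90.2500 ≈ 9.5000 mm.
Angle of view α = 2·arctan(d/2f) with d = 9.5000 mm and f = 3.45 mm.
d/2f = 1.37681; arctan(1.37681) ≈ 54.0085°, so α ≈ 108.0170°.

108.0°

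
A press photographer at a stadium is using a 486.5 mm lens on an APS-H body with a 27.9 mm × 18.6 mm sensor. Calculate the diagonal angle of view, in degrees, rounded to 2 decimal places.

Sensor diagonal = √(27.9² + 18.6²) = √1124.3700 ≈ 33.5316 mm.
Angle of view α = 2·arctan(d/2f) with d = 33.5316 mm and f = 486.5 mm.
d/2f = 0.03446; arctan(0.03446) ≈ 1.9738°, so α ≈ 3.9475°.

3.95°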